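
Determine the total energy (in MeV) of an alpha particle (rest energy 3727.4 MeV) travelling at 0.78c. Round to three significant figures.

With β = 0.78, γ = 1/√(1 − 0.78²) = 1/√0.3916 = 1.598.
Total energy: E = γmc² = 1.598 × 3727.4 MeV = 5960 MeV.

5960 MeV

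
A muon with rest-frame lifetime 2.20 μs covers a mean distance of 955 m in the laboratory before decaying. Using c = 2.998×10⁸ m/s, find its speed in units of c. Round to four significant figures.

d = βγcτ ⇒ βγ = d/(cτ) = 955.0 m / (659.56 m) = 1.4479.
β = (βγ)/√(1+(βγ)²) = 1.4479/√3.09641 = 0.8228.

0.8228c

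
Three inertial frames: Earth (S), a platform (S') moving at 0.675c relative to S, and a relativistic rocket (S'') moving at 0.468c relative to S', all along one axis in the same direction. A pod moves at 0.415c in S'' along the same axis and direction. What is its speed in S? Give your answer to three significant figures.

0.944c

Compose velocities in two stages. Stage 1 (into S'): u₁ = (0.415+0.468)/(1+0.415×0.468) = 0.73939.
Stage 2 (into S): u = (0.73939+0.675)/(1+0.73939×0.675) = 0.9435, so the speed is 0.944c.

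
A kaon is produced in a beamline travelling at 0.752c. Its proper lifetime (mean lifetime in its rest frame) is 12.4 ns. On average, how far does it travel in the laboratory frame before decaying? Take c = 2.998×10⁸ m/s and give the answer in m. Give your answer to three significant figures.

Lorentz factor: γ = (1 − 0.565504)^(−1/2) = 1.5171.
Lab-frame lifetime: Δt = γτ = 1.5171 × 12.4 ns = 18.812 ns.
Distance: d = vΔt = 0.752 × 2.998×10⁸ m/s × 1.8812×10^-8 s = 4.24 m.

4.24 m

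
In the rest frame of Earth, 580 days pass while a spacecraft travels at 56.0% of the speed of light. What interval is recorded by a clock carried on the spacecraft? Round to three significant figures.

With β = 0.56, γ = 1/√(1 − 0.56²) = 1/√0.6864 = 1.207.
The moving clock records proper time: Δτ = Δt/γ = 580/1.207 = 481 days.

481 days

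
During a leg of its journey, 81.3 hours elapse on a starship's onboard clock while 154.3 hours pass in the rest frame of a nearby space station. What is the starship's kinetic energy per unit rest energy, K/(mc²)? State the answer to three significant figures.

The time-dilation ratio gives γ = 154.3/81.3 = 1.89791.
K/(mc²) = γ − 1 = 1.89791 − 1 = 0.898.

0.898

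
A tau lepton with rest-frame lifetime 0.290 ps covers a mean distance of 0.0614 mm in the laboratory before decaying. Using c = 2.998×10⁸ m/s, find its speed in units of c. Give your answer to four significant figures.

0.5769c

d = βγcτ ⇒ βγ = d/(cτ) = 6.140×10^-5 m / (8.6942×10^-5 m) = 0.70622.
β = (βγ)/√(1+(βγ)²) = 0.70622/√1.498747 = 0.5769.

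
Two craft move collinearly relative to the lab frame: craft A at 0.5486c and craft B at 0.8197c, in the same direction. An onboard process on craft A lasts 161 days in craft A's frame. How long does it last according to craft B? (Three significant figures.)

Transform craft A's velocity into craft B's frame: (0.5486 − 0.8197)/(1 − 0.5486·0.8197) = −0.2711/0.55031258, so the relative speed is 0.49263c.
γ for this relative speed: γ = 1/√(1 − 0.242684) = 1.1491.
The clock on craft A records proper time, so craft B measures Δt = γΔτ = 1.1491 × 161 = 185 days.

185 days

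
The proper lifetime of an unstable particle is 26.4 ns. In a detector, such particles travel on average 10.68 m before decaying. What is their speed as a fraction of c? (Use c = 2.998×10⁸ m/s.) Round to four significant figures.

Lab distance = (lab lifetime)·v = γτ·βc, so βγ = d/(cτ) = 10.68/(2.998×10⁸ × 2.640×10^-8) = 1.3494.
With βγ = 1.3494: γ² = 1 + (βγ)² = 2.82088, and β = (βγ)/γ = 1.3494/1.67955 = 0.8034.

0.8034c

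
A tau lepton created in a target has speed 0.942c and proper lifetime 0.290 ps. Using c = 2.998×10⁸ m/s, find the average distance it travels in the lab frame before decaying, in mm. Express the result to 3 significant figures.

0.244 mm

Lorentz factor: γ = (1 − 0.887364)^(−1/2) = 2.9796.
Lab-frame lifetime: Δt = γτ = 2.9796 × 0.290 ps = 0.86408 ps.
Distance: d = vΔt = 0.942 × 2.998×10⁸ m/s × 8.6408×10^-13 s = 2.44×10^-4 m = 0.244 mm.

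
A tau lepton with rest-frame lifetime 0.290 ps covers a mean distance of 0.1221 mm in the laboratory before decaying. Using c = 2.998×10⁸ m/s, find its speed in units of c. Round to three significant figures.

0.815c

Let x = d/(cτ) = 1.221×10^-4 m / (2.998×10⁸ m/s × 2.900×10^-13 s) = 1.4044. Since d = βγcτ, x = βγ = β/√(1−β²).
Solving: β² = x²/(1+x²) = 1.97234/2.97234 = 0.663565, so β = 0.815.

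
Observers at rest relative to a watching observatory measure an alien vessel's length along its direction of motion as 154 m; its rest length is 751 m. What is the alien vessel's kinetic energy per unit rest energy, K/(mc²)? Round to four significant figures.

3.877

Length contraction gives γ = L₀/L = 751/154 = 4.87662.
K/(mc²) = γ − 1 = 4.87662 − 1 = 3.877.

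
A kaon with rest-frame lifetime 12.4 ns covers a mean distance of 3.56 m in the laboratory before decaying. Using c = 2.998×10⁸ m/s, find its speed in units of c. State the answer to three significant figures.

0.692c

Let x = d/(cτ) = 3.560 m / (2.998×10⁸ m/s × 1.240×10^-8 s) = 0.95763. Since d = βγcτ, x = βγ = β/√(1−β²).
Solving: β² = x²/(1+x²) = 0.917055/1.917055 = 0.478367, so β = 0.692.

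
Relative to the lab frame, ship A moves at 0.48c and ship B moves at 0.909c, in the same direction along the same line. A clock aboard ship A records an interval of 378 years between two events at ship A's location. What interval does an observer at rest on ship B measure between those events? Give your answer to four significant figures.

582.7 years

Speed of ship A in ship B's frame: u = (v_A − v_B)/(1 − v_A v_B/c²) = (0.48 − 0.909)/(1 − 0.48×0.909) = −0.429/0.56368 = −0.76107; |u| = 0.76107c.
γ for this relative speed: γ = 1/√(1 − 0.579228) = 1.5416.
Ship A's interval is proper; time dilation gives Δt_B = γΔτ = 1.5416 × 378 years = 582.7 years.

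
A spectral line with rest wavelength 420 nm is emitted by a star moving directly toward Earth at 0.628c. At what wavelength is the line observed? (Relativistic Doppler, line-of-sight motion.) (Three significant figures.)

201 nm

Relativistic Doppler for wavelength: λ_obs = λ_src · √((1−β)/(1+β)).
With β = 0.628: factor = √(0.372/1.628) = 0.47802.
λ_obs = 420 × 0.47802 = 201 nm.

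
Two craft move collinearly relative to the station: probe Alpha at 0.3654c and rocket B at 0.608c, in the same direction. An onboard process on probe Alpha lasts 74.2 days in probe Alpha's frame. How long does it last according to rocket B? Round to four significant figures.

78.10 days

Transform probe Alpha's velocity into rocket B's frame: (0.3654 − 0.608)/(1 − 0.3654·0.608) = −0.2426/0.7778368, so the relative speed is 0.31189c.
γ for this relative speed: γ = 1/√(1 − 0.0972754) = 1.0525.
The clock on probe Alpha records proper time, so rocket B measures Δt = γΔτ = 1.0525 × 74.2 = 78.10 days.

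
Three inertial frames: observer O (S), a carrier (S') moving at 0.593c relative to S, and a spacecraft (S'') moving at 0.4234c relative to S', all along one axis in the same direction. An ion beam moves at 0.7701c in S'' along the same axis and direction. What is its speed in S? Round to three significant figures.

0.973c

Apply u = (u'+v)/(1+u'v) twice. Ion beam in the carrier frame: (0.7701+0.4234)/(1+0.7701·0.4234) = 1.1935/1.32606034 = 0.90003c.
That velocity, transformed to the rest frame of observer O: (0.90003+0.593)/(1+0.90003·0.593) = 1.49303/1.53371779 = 0.97347c.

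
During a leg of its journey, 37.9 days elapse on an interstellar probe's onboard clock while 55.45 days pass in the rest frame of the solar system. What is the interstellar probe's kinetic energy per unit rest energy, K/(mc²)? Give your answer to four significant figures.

γ = Δt/Δτ = 55.45/37.9 = 1.46306.
K/(mc²) = γ − 1 = 1.46306 − 1 = 0.4631.

0.4631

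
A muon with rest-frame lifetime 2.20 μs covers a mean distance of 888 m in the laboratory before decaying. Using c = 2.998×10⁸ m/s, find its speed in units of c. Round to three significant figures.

0.803c

d = βγcτ ⇒ βγ = d/(cτ) = 888.0 m / (659.56 m) = 1.3464.
β = (βγ)/√(1+(βγ)²) = 1.3464/√2.81279 = 0.803.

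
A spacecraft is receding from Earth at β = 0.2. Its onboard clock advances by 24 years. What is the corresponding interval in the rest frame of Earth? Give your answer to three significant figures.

24.5 years

γ = 1/√(1 − β²) = 1/√(1 − 0.04) = 1/√0.96 = 1/0.979796 = 1.0206.
The onboard clock measures proper time, so the interval in the rest frame of Earth is dilated: Δt = γ·Δτ = 1.0206 × 24 years = 24.5 years.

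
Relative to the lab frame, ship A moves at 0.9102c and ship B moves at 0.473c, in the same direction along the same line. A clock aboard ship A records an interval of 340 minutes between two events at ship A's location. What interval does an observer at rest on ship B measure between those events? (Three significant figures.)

The velocity of ship A relative to ship B is (0.9102 − 0.473)c / (1 − 0.9102×0.473) = 0.76772c; relative speed 0.76772c.
At |u| = 0.76772c, γ = (1 − 0.589394)^(−1/2) = 1.5606.
Ship A's interval is proper; time dilation gives Δt_B = γΔτ = 1.5606 × 340 minutes = 531 minutes.

531 minutes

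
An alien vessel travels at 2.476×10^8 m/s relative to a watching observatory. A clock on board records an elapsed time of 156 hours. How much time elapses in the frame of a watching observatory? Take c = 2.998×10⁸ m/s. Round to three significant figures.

β = v/c = (2.476×10^8 m/s)/(2.998×10⁸ m/s) = 0.825884.
β² = 0.6820844, so γ = 1/√0.3179156 = 1.7736.
The onboard clock measures proper time, so the interval in the rest frame of a watching observatory is dilated: Δt = γ·Δτ = 1.7736 × 156 hours = 277 hours.

277 hours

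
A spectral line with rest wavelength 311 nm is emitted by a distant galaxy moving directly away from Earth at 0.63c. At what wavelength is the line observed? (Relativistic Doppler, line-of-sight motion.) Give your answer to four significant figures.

Relativistic Doppler for wavelength: λ_obs = λ_src · √((1+β)/(1−β)).
With β = 0.63: factor = √(1.63/0.37) = 2.0989.
λ_obs = 311 × 2.0989 = 652.8 nm.

652.8 nm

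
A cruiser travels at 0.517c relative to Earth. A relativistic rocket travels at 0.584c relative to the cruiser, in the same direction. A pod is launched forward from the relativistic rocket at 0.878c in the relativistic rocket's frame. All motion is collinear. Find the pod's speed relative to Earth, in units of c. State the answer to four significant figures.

0.9892c

Apply u = (u'+v)/(1+u'v) twice. Pod in the cruiser frame: (0.878+0.584)/(1+0.878·0.584) = 1.462/1.512752 = 0.96645c.
That velocity, transformed to the rest frame of Earth: (0.96645+0.517)/(1+0.96645·0.517) = 1.48345/1.49965465 = 0.98919c.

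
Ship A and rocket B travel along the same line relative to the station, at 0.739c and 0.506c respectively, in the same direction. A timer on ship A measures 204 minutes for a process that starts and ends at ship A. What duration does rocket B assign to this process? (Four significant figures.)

The velocity of ship A relative to rocket B is (0.739 − 0.506)c / (1 − 0.739×0.506) = 0.37217c; relative speed 0.37217c.
γ for this relative speed: γ = 1/√(1 − 0.138511) = 1.0774.
The clock on ship A records proper time, so rocket B measures Δt = γΔτ = 1.0774 × 204 = 219.8 minutes.

219.8 minutes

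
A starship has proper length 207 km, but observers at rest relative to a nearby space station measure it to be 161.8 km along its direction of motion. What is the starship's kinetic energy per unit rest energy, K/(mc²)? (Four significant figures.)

0.2794

γ = L₀/L = 207/161.8 = 1.27936.
K/(mc²) = γ − 1 = 1.27936 − 1 = 0.2794.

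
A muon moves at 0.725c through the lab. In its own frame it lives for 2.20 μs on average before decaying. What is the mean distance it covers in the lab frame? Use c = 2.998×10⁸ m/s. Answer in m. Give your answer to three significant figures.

694 m

γ = 1/√(1 − β²) = 1/√(1 − 0.525625) = 1/√0.474375 = 1/0.688749 = 1.4519.
Lab-frame lifetime: Δt = γτ = 1.4519 × 2.20 μs = 3.1942 μs.
Distance: d = vΔt = 0.725 × 2.998×10⁸ m/s × 3.1942×10^-6 s = 694 m.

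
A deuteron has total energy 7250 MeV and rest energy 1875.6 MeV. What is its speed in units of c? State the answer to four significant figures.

0.9660c

γ = E/(mc²) = 7250/1875.6 = 3.8654.
β = √(1 − 1/γ²) = √(1 − 0.0669285) = √0.9330715 = 0.9660.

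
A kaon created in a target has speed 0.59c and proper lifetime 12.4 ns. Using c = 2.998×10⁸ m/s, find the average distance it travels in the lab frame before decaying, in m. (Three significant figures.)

γ = 1/√(1 − β²) = 1/√(1 − 0.3481) = 1/√0.6519 = 1/0.807403 = 1.2385.
Lab-frame lifetime: Δt = γτ = 1.2385 × 12.4 ns = 15.357 ns.
Distance: d = vΔt = 0.59 × 2.998×10⁸ m/s × 1.5357×10^-8 s = 2.72 m.

2.72 m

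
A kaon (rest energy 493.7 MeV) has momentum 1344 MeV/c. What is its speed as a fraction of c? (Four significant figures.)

pc/(mc²) = 1344/493.7 = 2.7223 = βγ = β/√(1−β²).
So β² = x²/(1 + x²) with x = 2.7223: x² = 7.41092, β² = 7.41092/8.41092 = 0.881107, β = 0.9387.

0.9387c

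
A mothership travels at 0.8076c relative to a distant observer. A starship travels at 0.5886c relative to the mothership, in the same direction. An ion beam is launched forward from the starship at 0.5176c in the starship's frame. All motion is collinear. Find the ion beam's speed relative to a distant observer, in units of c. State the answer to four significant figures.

Compose velocities in two stages. Stage 1 (into S'): u₁ = (0.5176+0.5886)/(1+0.5176×0.5886) = 0.84788.
Stage 2 (into S): u = (0.84788+0.8076)/(1+0.84788×0.8076) = 0.98263, so the speed is 0.9826c.

0.9826c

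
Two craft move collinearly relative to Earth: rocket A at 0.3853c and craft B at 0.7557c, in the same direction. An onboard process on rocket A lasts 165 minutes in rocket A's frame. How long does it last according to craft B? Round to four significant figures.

193.5 minutes

Transform rocket A's velocity into craft B's frame: (0.3853 − 0.7557)/(1 − 0.3853·0.7557) = −0.3704/0.70882879, so the relative speed is 0.52255c.
γ for this relative speed: γ = 1/√(1 − 0.273059) = 1.1729.
The clock on rocket A records proper time, so craft B measures Δt = γΔτ = 1.1729 × 165 = 193.5 minutes.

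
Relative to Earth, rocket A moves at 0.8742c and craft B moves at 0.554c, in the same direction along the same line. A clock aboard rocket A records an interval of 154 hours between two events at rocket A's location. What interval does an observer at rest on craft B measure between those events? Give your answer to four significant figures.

196.5 hours

Speed of rocket A in craft B's frame: u = (v_A − v_B)/(1 − v_A v_B/c²) = (0.8742 − 0.554)/(1 − 0.8742×0.554) = 0.3202/0.5156932 = 0.62091; |u| = 0.62091c.
γ for this relative speed: γ = 1/√(1 − 0.385529) = 1.2757.
The clock on rocket A records proper time, so craft B measures Δt = γΔτ = 1.2757 × 154 = 196.5 hours.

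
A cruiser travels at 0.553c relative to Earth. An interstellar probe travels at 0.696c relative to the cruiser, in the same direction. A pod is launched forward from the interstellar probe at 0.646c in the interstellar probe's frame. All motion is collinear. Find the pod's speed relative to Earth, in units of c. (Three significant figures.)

Apply u = (u'+v)/(1+u'v) twice. Pod in the cruiser frame: (0.646+0.696)/(1+0.646·0.696) = 1.342/1.449616 = 0.92576c.
That velocity, transformed to the rest frame of Earth: (0.92576+0.553)/(1+0.92576·0.553) = 1.47876/1.51194528 = 0.97805c.

0.978c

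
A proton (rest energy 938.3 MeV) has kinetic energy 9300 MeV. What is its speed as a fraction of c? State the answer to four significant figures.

K = (γ−1)mc², so γ = 1 + 9300/938.3 = 10.912.
Then v/c = √(1 − γ⁻²) = √(1 − 0.0083983) = √0.9916017 = 0.9958.

0.9958c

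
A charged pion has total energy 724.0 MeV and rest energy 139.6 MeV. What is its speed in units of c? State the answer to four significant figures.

Total energy E = γmc² gives γ = 724.0/139.6 = 5.1862.
Hence β = √(1 − 1/γ²) = √(1 − 0.0371793) = √0.9628207 = 0.9812.

0.9812c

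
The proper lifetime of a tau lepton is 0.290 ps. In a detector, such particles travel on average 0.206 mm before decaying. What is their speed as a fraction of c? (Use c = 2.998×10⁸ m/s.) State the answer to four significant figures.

0.9213c

Let x = d/(cτ) = 2.060×10^-4 m / (2.998×10⁸ m/s × 2.900×10^-13 s) = 2.3694. Since d = βγcτ, x = βγ = β/√(1−β²).
Solving: β² = x²/(1+x²) = 5.61406/6.61406 = 0.848807, so β = 0.9213.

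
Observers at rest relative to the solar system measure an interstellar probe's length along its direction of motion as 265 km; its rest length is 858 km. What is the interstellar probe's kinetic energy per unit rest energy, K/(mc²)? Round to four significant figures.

2.238

From L = L₀/γ: γ = 858/265 = 3.23774.
K/(mc²) = γ − 1 = 3.23774 − 1 = 2.238.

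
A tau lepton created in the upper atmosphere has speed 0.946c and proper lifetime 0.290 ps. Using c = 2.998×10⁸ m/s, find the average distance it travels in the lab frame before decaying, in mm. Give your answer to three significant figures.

0.254 mm

With β = 0.946, γ = 1/√(1 − 0.946²) = 1/√0.105084 = 3.0848.
Lab-frame lifetime: Δt = γτ = 3.0848 × 0.290 ps = 0.89459 ps.
Distance: d = vΔt = 0.946 × 2.998×10⁸ m/s × 8.9459×10^-13 s = 2.54×10^-4 m = 0.254 mm.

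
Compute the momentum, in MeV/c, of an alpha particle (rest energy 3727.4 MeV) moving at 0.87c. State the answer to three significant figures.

γ = 1/√(1 − β²) = 1/√(1 − 0.7569) = 1/√0.2431 = 1/0.493052 = 2.0282.
Momentum: p = γβ·mc = 2.0282 × 0.87 × 3727.4 MeV/c = 6580 MeV/c.

6580 MeV/c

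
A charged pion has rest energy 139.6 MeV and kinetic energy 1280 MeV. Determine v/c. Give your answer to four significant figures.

γ = 1 + K/(mc²) = 1 + 1280/139.6 = 10.169.
β = √(1 − 1/γ²) = √(1 − 0.00967038) = √0.99032962 = 0.9952.

0.9952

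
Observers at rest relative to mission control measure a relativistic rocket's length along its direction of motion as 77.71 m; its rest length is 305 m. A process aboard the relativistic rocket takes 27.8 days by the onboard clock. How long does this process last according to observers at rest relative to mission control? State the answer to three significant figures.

Length contraction gives γ = L₀/L = 305/77.71 = 3.92485.
The same γ dilates the second interval: 3.92485 × 27.8 days = 109 days.

109 days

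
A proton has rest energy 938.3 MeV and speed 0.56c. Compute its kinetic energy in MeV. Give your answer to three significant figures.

194 MeV

With β = 0.56, γ = 1/√(1 − 0.56²) = 1/√0.6864 = 1.20701.
Kinetic energy: K = (γ − 1)mc² = (1.20701 − 1) × 938.3 MeV = 0.20701 × 938.3 = 194 MeV.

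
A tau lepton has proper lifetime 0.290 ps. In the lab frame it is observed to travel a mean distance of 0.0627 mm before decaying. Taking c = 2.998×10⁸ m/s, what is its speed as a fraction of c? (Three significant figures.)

Lab distance = (lab lifetime)·v = γτ·βc, so βγ = d/(cτ) = 6.270×10^-5/(2.998×10⁸ × 2.900×10^-13) = 0.72117.
With βγ = 0.72117: γ² = 1 + (βγ)² = 1.520086, and β = (βγ)/γ = 0.72117/1.23292 = 0.585.

0.585c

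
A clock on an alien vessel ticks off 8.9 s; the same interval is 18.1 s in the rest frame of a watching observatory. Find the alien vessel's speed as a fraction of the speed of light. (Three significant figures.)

0.871c

γ = Δt/Δτ = 18.1/8.9 = 2.0337.
β = √(1 − 1/γ²) = √(1 − 0.241783) = √0.758217 = 0.871.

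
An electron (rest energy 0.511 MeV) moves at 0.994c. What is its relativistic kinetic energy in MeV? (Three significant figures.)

With β = 0.994, γ = 1/√(1 − 0.994²) = 1/√0.011964 = 9.1424.
Kinetic energy: K = (γ − 1)mc² = (9.1424 − 1) × 0.511 MeV = 8.1424 × 0.511 = 4.16 MeV.

4.16 MeV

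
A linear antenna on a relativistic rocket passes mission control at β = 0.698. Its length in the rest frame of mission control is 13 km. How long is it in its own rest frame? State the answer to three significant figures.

18.2 km

γ = 1/√(1 − β²) = 1/√(1 − 0.487204) = 1/√0.512796 = 1/0.716098 = 1.3965.
Proper length: L₀ = γ·L = 1.3965 × 13 = 18.2 km.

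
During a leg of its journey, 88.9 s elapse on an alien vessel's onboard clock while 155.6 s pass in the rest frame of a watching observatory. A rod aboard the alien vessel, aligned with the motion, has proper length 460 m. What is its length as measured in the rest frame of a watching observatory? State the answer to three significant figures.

263 m

The time-dilation ratio gives γ = 155.6/88.9 = 1.75028.
L = L₀/γ = 460/1.75028 = 263 m.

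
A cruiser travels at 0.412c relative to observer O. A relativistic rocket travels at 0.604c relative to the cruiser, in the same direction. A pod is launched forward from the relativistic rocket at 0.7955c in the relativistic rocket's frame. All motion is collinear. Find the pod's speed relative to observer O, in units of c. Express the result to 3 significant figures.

0.977c

Compose velocities in two stages. Stage 1 (into S'): u₁ = (0.7955+0.604)/(1+0.7955×0.604) = 0.9453.
Stage 2 (into S): u = (0.9453+0.412)/(1+0.9453×0.412) = 0.97685, so the speed is 0.977c.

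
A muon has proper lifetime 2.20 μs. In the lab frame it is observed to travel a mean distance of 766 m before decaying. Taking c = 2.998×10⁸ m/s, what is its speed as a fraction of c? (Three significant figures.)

0.758c

d = βγcτ ⇒ βγ = d/(cτ) = 766.0 m / (659.56 m) = 1.1614.
β = (βγ)/√(1+(βγ)²) = 1.1614/√2.34885 = 0.758.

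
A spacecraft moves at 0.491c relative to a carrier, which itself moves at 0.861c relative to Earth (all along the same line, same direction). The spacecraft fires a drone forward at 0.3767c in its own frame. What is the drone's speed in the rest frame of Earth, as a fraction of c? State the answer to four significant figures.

0.9772c

First combine the drone and spacecraft (S''→S'): u₁ = (0.3767 + 0.491)/(1 + 0.3767×0.491) = 0.8677/1.1849597 = 0.73226.
Then combine with the carrier (S'→S): u = (0.73226 + 0.861)/(1 + 0.73226×0.861) = 1.59326/1.63047586 = 0.97717.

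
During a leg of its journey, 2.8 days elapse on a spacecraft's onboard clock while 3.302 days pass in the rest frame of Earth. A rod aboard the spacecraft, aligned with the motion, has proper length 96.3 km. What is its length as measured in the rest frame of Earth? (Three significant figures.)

81.7 km

γ = Δt/Δτ = 3.302/2.8 = 1.17929.
The rod contracts by the same γ: 96.3 km / 1.17929 = 81.7 km.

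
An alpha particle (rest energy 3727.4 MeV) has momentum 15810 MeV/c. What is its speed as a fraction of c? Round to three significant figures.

pc/(mc²) = 15810/3727.4 = 4.2416 = βγ = β/√(1−β²).
So β² = x²/(1 + x²) with x = 4.2416: x² = 17.9912, β² = 17.9912/18.9912 = 0.947344, β = 0.973.

0.973c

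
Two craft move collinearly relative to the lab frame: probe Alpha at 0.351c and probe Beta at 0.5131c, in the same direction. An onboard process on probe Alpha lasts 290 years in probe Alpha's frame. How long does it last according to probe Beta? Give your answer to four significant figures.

295.8 years

Speed of probe Alpha in probe Beta's frame: u = (v_A − v_B)/(1 − v_A v_B/c²) = (0.351 − 0.5131)/(1 − 0.351×0.5131) = −0.1621/0.8199019 = −0.19771; |u| = 0.19771c.
γ for this relative speed: γ = 1/√(1 − 0.0390892) = 1.0201.
The clock on probe Alpha records proper time, so probe Beta measures Δt = γΔτ = 1.0201 × 290 = 295.8 years.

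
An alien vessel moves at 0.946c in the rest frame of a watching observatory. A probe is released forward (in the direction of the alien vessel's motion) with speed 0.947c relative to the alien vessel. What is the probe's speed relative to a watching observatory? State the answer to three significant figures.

In units of c, u = (u' + v)/(1 + u'v) with u' = 0.947 and v = 0.946.
Numerator: 0.947 + 0.946 = 1.893. Denominator: 1 + (0.947)(0.946) = 1.895862.
u = 1.893/1.895862 = 0.99849, so the speed is 0.998c.

0.998c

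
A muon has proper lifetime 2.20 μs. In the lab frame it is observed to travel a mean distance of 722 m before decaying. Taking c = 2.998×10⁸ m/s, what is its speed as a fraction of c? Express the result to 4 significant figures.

d = βγcτ ⇒ βγ = d/(cτ) = 722.0 m / (659.56 m) = 1.0947.
β = (βγ)/√(1+(βγ)²) = 1.0947/√2.19837 = 0.7383.

0.7383c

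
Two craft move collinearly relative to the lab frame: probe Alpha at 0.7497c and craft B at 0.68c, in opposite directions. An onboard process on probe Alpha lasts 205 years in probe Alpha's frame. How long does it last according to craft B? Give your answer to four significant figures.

The velocity of probe Alpha relative to craft B is (0.7497 + 0.68)c / (1 + 0.7497×0.68) = 0.94695c; relative speed 0.94695c.
At |u| = 0.94695c, γ = (1 − 0.896714)^(−1/2) = 3.1116.
Probe Alpha's interval is proper; time dilation gives Δt_B = γΔτ = 3.1116 × 205 years = 637.9 years.

637.9 years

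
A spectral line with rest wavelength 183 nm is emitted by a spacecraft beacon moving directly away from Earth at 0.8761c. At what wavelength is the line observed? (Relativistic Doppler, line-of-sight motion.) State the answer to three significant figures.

712 nm

Relativistic Doppler for wavelength: λ_obs = λ_src · √((1+β)/(1−β)).
With β = 0.8761: factor = √(1.8761/0.1239) = 3.8913.
λ_obs = 183 × 3.8913 = 712 nm.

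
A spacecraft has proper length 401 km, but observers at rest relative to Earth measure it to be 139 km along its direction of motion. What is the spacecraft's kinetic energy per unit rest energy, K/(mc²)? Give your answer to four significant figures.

1.885

γ = L₀/L = 401/139 = 2.88489.
Since K = (γ−1)mc², K/(mc²) = 2.88489 − 1 = 1.885.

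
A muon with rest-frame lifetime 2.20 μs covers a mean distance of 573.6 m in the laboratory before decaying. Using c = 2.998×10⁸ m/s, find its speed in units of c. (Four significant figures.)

Let x = d/(cτ) = 573.6 m / (2.998×10⁸ m/s × 2.200×10^-6 s) = 0.86967. Since d = βγcτ, x = βγ = β/√(1−β²).
Solving: β² = x²/(1+x²) = 0.756326/1.756326 = 0.43063, so β = 0.6562.

0.6562c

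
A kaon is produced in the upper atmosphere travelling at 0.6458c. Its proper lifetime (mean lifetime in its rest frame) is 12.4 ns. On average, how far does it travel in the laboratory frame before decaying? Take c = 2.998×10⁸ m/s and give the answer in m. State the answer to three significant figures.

γ = 1/√(1 − β²) = 1/√(1 − 0.41705764) = 1/√0.58294236 = 1/0.763507 = 1.3097.
Lab-frame lifetime: Δt = γτ = 1.3097 × 12.4 ns = 16.24 ns.
Distance: d = vΔt = 0.6458 × 2.998×10⁸ m/s × 1.6240×10^-8 s = 3.14 m.

3.14 m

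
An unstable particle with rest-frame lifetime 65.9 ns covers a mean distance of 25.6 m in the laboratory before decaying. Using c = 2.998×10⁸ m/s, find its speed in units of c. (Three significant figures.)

0.792c

Let x = d/(cτ) = 25.60 m / (2.998×10⁸ m/s × 6.590×10^-8 s) = 1.2958. Since d = βγcτ, x = βγ = β/√(1−β²).
Solving: β² = x²/(1+x²) = 1.6791/2.6791 = 0.62674, so β = 0.792.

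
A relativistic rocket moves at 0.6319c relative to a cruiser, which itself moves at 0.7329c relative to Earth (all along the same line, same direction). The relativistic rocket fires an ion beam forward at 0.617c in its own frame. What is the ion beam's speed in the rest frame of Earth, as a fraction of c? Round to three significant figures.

First combine the ion beam and relativistic rocket (S''→S'): u₁ = (0.617 + 0.6319)/(1 + 0.617×0.6319) = 1.2489/1.3898823 = 0.89857.
Then combine with the cruiser (S'→S): u = (0.89857 + 0.7329)/(1 + 0.89857×0.7329) = 1.63147/1.658561953 = 0.98367.

0.984c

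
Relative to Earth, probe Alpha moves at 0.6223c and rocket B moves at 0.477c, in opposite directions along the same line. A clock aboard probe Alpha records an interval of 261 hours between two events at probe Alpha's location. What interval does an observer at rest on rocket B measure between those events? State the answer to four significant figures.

492.0 hours

Transform probe Alpha's velocity into rocket B's frame: (0.6223 + 0.477)/(1 + 0.6223·0.477) = 1.0993/1.2968371, so the relative speed is 0.84768c.
At |u| = 0.84768c, γ = (1 − 0.718561)^(−1/2) = 1.885.
The clock on probe Alpha records proper time, so rocket B measures Δt = γΔτ = 1.885 × 261 = 492.0 hours.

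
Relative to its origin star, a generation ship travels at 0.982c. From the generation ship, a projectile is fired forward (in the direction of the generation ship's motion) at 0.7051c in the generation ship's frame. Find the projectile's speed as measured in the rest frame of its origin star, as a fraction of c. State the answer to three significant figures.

0.997c

In units of c, u = (u' + v)/(1 + u'v) with u' = 0.7051 and v = 0.982.
Numerator: 0.7051 + 0.982 = 1.6871. Denominator: 1 + (0.7051)(0.982) = 1.6924082.
u = 1.6871/1.6924082 = 0.99686, so the speed is 0.997c.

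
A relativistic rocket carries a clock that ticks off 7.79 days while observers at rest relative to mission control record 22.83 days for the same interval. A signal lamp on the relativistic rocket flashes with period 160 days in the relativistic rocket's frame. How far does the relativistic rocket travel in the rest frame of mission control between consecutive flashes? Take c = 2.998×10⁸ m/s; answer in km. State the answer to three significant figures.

1.14×10^13 km

The time-dilation ratio gives γ = 22.83/7.79 = 2.93068.
β = √(1 − 1/γ²) = 0.93998. Lab-frame period = γτ = 2.93068×160 days = 468.91 days. Distance = βc × γτ = 0.93998 × 2.998×10⁸ m/s × 40513824 s = 1.1417×10^16 m = 1.14×10^13 km.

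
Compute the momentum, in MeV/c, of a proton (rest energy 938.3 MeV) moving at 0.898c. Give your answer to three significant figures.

With β = 0.898, γ = 1/√(1 − 0.898²) = 1/√0.193596 = 2.2728.
Momentum: p = γβ·mc = 2.2728 × 0.898 × 938.3 MeV/c = 1920 MeV/c.

1920 MeV/c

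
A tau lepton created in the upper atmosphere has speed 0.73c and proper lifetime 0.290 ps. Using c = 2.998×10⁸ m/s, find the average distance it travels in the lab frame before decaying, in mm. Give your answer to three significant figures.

γ = 1/√(1 − β²) = 1/√(1 − 0.5329) = 1/√0.4671 = 1/0.683447 = 1.4632.
Lab-frame lifetime: Δt = γτ = 1.4632 × 0.290 ps = 0.42433 ps.
Distance: d = vΔt = 0.73 × 2.998×10⁸ m/s × 4.2433×10^-13 s = 9.29×10^-5 m = 0.0929 mm.

0.0929 mm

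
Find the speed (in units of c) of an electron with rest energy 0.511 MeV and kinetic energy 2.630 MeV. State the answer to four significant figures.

γ = 1 + K/(mc²) = 1 + 2.630/0.511 = 6.1468.
β = √(1 − 1/γ²) = √(1 − 0.0264668) = √0.9735332 = 0.9867.

0.9867c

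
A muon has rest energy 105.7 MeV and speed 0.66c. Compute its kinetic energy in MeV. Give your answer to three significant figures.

With β = 0.66, γ = 1/√(1 − 0.66²) = 1/√0.5644 = 1.33109.
Kinetic energy: K = (γ − 1)mc² = (1.33109 − 1) × 105.7 MeV = 0.33109 × 105.7 = 35.0 MeV.

35.0 MeV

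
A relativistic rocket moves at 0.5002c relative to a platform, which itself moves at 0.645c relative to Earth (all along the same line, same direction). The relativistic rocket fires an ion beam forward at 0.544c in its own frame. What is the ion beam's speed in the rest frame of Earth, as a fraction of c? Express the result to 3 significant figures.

0.958c

Compose velocities in two stages. Stage 1 (into S'): u₁ = (0.544+0.5002)/(1+0.544×0.5002) = 0.82084.
Stage 2 (into S): u = (0.82084+0.645)/(1+0.82084×0.645) = 0.95842, so the speed is 0.958c.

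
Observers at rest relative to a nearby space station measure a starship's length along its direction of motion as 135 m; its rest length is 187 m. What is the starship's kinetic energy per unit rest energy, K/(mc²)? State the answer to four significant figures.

Length contraction gives γ = L₀/L = 187/135 = 1.38519.
K/(mc²) = γ − 1 = 1.38519 − 1 = 0.3852.

0.3852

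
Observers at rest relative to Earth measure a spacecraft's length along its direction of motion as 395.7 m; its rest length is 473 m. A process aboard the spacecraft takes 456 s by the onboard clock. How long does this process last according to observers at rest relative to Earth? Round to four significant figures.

From L = L₀/γ: γ = 473/395.7 = 1.19535.
The same γ dilates the second interval: 1.19535 × 456 s = 545.1 s.

545.1 s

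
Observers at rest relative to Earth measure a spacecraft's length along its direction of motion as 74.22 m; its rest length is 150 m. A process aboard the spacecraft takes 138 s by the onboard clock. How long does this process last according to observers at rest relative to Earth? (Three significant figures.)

γ = L₀/L = 150/74.22 = 2.02102.
Δt = γΔτ = 2.02102 × 138 = 279 s.

279 s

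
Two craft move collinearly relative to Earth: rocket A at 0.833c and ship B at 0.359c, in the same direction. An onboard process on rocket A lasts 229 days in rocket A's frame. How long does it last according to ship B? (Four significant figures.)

The velocity of rocket A relative to ship B is (0.833 − 0.359)c / (1 − 0.833×0.359) = 0.67622c; relative speed 0.67622c.
γ for this relative speed: γ = 1/√(1 − 0.457273) = 1.3574.
The clock on rocket A records proper time, so ship B measures Δt = γΔτ = 1.3574 × 229 = 310.8 days.

310.8 days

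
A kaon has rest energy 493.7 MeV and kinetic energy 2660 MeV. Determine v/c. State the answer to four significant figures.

γ = 1 + K/(mc²) = 1 + 2660/493.7 = 6.3879.
β = √(1 − 1/γ²) = √(1 − 0.0245066) = √0.9754934 = 0.9877.

0.9877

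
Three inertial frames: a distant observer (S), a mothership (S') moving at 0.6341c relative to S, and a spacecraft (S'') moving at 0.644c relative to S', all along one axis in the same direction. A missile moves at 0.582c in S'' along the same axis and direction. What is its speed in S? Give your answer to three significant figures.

First combine the missile and spacecraft (S''→S'): u₁ = (0.582 + 0.644)/(1 + 0.582×0.644) = 1.226/1.374808 = 0.89176.
Then combine with the mothership (S'→S): u = (0.89176 + 0.6341)/(1 + 0.89176×0.6341) = 1.52586/1.565465016 = 0.9747.

0.975c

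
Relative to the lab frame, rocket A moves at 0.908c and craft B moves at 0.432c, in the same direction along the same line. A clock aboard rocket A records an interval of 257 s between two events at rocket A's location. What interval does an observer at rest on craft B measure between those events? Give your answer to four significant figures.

The velocity of rocket A relative to craft B is (0.908 − 0.432)c / (1 − 0.908×0.432) = 0.78322c; relative speed 0.78322c.
At |u| = 0.78322c, γ = (1 − 0.613434)^(−1/2) = 1.6084.
Rocket A's interval is proper; time dilation gives Δt_B = γΔτ = 1.6084 × 257 s = 413.4 s.

413.4 s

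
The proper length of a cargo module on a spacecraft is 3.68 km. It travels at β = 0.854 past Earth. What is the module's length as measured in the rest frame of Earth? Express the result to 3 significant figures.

γ = 1/√(1 − β²) = 1/√(1 − 0.729316) = 1/√0.270684 = 1/0.520273 = 1.9221.
Length contraction: L = L₀/γ = 3.68/1.9221 = 1.91 km.

1.91 km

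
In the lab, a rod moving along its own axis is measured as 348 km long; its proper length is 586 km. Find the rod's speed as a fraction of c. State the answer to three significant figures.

Length contraction gives γ = L₀/L = 586/348 = 1.6839.
β = √(1 − 1/γ²) = √0.647331 = 0.805.

0.805c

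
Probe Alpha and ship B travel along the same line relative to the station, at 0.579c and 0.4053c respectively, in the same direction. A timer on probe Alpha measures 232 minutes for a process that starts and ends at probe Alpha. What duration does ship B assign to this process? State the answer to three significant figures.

The velocity of probe Alpha relative to ship B is (0.579 − 0.4053)c / (1 − 0.579×0.4053) = 0.22696c; relative speed 0.22696c.
γ for this relative speed: γ = 1/√(1 − 0.0515108) = 1.0268.
The clock on probe Alpha records proper time, so ship B measures Δt = γΔτ = 1.0268 × 232 = 238 minutes.

238 minutes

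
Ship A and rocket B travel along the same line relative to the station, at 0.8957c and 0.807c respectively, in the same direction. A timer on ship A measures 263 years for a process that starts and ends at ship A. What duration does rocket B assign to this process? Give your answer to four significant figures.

Speed of ship A in rocket B's frame: u = (v_A − v_B)/(1 − v_A v_B/c²) = (0.8957 − 0.807)/(1 − 0.8957×0.807) = 0.0887/0.2771701 = 0.32002; |u| = 0.32002c.
At |u| = 0.32002c, γ = (1 − 0.102413)^(−1/2) = 1.0555.
The clock on ship A records proper time, so rocket B measures Δt = γΔτ = 1.0555 × 263 = 277.6 years.

277.6 years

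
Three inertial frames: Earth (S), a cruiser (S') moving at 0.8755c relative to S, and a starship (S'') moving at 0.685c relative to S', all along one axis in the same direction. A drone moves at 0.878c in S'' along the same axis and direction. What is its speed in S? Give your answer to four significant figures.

0.9984c

Apply u = (u'+v)/(1+u'v) twice. Drone in the cruiser frame: (0.878+0.685)/(1+0.878·0.685) = 1.563/1.60143 = 0.976c.
That velocity, transformed to the rest frame of Earth: (0.976+0.8755)/(1+0.976·0.8755) = 1.8515/1.854488 = 0.99839c.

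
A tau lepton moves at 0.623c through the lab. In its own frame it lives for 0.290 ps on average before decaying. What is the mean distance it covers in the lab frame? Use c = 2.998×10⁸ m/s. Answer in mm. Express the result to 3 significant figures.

0.0692 mm

With β = 0.623, γ = 1/√(1 − 0.623²) = 1/√0.611871 = 1.2784.
Lab-frame lifetime: Δt = γτ = 1.2784 × 0.290 ps = 0.37074 ps.
Distance: d = vΔt = 0.623 × 2.998×10⁸ m/s × 3.7074×10^-13 s = 6.92×10^-5 m = 0.0692 mm.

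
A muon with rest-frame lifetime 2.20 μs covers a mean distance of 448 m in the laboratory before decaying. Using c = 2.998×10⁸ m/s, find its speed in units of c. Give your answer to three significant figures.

0.562c

d = βγcτ ⇒ βγ = d/(cτ) = 448.0 m / (659.56 m) = 0.67924.
β = (βγ)/√(1+(βγ)²) = 0.67924/√1.461367 = 0.562.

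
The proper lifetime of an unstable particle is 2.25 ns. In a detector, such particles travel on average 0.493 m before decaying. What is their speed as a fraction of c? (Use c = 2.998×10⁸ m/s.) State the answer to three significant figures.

0.590c

Let x = d/(cτ) = 0.4930 m / (2.998×10⁸ m/s × 2.250×10^-9 s) = 0.73086. Since d = βγcτ, x = βγ = β/√(1−β²).
Solving: β² = x²/(1+x²) = 0.534156/1.534156 = 0.348176, so β = 0.590.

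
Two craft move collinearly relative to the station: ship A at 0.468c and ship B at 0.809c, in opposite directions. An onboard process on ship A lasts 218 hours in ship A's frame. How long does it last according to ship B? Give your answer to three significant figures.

Transform ship A's velocity into ship B's frame: (0.468 + 0.809)/(1 + 0.468·0.809) = 1.277/1.378612, so the relative speed is 0.92629c.
γ for this relative speed: γ = 1/√(1 − 0.858013) = 2.6538.
Ship A's interval is proper; time dilation gives Δt_B = γΔτ = 2.6538 × 218 hours = 579 hours.

579 hours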